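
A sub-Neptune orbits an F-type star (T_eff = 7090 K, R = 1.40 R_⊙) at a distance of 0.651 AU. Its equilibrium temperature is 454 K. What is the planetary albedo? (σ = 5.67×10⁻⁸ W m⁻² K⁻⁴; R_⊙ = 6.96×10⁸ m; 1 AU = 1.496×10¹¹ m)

A ≈ 0.33

R_⋆ = 1.40 × 6.96×10⁸ = 9.74×10⁸ m.
d = 0.651 AU = 9.74×10¹⁰ m.
L = 4πR_⋆²σT_⋆⁴ = 4π(9.74×10⁸)² × 5.67×10⁻⁸ × (7090)⁴ = 1.71×10²⁷ W.
S = L/(4πd²) = 1.43×10⁴ W m⁻².
From T_eq⁴ = S(1−A)/(4σ): 1−A = 4σT_eq⁴/S.
1−A = 4 × 5.67×10⁻⁸ × (454)⁴ / 1.43×10⁴ = 0.672.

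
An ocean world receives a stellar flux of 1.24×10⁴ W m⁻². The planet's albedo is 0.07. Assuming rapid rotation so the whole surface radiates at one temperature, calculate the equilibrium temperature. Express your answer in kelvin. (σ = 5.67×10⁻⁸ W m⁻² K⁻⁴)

Energy balance: absorbed = emitted ⇒ πR²·S(1−A) = 4πR²·σT_eq⁴, so T_eq⁴ = S(1−A)/(4σ).
T_eq = [1.24×10⁴ × 0.93 / (4 × 5.67×10⁻⁸)]^(1/4) = (5.08×10¹⁰)^(1/4) = 475 K.

T_eq ≈ 475 K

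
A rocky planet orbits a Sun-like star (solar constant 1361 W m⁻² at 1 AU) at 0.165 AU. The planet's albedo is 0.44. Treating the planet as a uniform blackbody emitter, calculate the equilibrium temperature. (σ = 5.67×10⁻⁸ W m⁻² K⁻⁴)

T_eq ≈ 593 K

Flux at 0.165 AU: S = 1361/0.165² = 5.00×10⁴ W m⁻².
Energy balance: absorbed = emitted ⇒ πR²·S(1−A) = 4πR²·σT_eq⁴, so T_eq⁴ = S(1−A)/(4σ).
T_eq = [5.00×10⁴ × 0.56 / (4 × 5.67×10⁻⁸)]^(1/4) = (1.23×10¹¹)^(1/4) = 593 K.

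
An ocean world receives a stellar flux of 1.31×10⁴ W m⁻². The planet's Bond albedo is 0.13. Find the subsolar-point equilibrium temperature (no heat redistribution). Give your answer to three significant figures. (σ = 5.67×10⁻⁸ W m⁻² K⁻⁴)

T_ss ≈ 670 K

At the subsolar point the surface absorbs S(1−A) and emits σT⁴ per unit area — no factor of 4, since only the local patch is in balance.
T = [1.31×10⁴ × 0.87 / 5.67×10⁻⁸]^(1/4) = (2.01×10¹¹)^(1/4) = 670 K.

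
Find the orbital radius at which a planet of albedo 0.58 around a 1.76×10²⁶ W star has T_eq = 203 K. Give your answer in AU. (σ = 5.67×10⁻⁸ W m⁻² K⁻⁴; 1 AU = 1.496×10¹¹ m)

From T_eq⁴ = L(1−A)/(16πσd²): d = √[L(1−A)/(16πσT_eq⁴)].
d = √[1.76×10²⁶ × 0.42 / (16π × 5.67×10⁻⁸ × (203)⁴)] = 1.24×10¹¹ m = 0.826 AU.

d ≈ 0.826 AU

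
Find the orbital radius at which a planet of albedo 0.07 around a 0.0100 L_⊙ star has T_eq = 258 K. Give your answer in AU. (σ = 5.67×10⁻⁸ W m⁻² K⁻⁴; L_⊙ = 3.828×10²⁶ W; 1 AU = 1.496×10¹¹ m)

d ≈ 0.112 AU

L = 0.0100 × 3.828×10²⁶ = 3.83×10²⁴ W.
From T_eq⁴ = L(1−A)/(16πσd²): d = √[L(1−A)/(16πσT_eq⁴)].
d = √[3.83×10²⁴ × 0.93 / (16π × 5.67×10⁻⁸ × (258)⁴)] = 1.68×10¹⁰ m = 0.112 AU.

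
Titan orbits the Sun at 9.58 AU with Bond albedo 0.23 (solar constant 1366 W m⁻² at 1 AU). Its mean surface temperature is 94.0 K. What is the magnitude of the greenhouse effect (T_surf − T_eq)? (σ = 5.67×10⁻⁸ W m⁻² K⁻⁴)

ΔT ≈ 9.7 K

S = 1366/9.58² = 14.88 W m⁻².
T_eq = [S(1−A)/(4σ)]^(1/4) = [14.88×0.77/(4×5.67×10⁻⁸)]^(1/4) = 84.3 K.
ΔT = T_surf − T_eq = 94 − 84.3.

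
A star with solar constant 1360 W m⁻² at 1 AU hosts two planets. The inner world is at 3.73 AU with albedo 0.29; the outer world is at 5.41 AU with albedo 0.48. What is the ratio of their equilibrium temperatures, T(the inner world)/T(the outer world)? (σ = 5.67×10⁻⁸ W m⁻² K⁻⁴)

T_eq = [S₀(1−A)/(4σd²)]^(1/4), so T ∝ (1−A)^(1/4) / √d.
T₁ = [1360×0.71/(4×5.67×10⁻⁸×3.73²)]^(1/4) = 132.26 K.
T₂ = [1360×0.52/(4×5.67×10⁻⁸×5.41²)]^(1/4) = 101.60 K.

T₁/T₂ ≈ 1.302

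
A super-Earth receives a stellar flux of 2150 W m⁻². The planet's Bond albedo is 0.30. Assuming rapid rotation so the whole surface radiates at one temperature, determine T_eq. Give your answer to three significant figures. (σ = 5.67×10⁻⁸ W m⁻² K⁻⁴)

Energy balance: absorbed = emitted ⇒ πR²·S(1−A) = 4πR²·σT_eq⁴, so T_eq⁴ = S(1−A)/(4σ).
T_eq = [2150 × 0.70 / (4 × 5.67×10⁻⁸)]^(1/4) = (6.64×10⁹)^(1/4) = 285 K.

T_eq ≈ 285 K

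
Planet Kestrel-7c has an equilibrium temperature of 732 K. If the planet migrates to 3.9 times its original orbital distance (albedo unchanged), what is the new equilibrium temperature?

T_eq ∝ L^(1/4) · d^(−1/2).
T′ = 732 / 3.9^(1/2) = 371 K.

T_eq ≈ 371 K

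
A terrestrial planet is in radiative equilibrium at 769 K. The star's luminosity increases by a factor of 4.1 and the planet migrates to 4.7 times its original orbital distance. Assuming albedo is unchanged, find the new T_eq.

T_eq ∝ L^(1/4) · d^(−1/2).
T′ = 769 × 4.1^(1/4) / 4.7^(1/2) = 505 K.

T_eq ≈ 505 K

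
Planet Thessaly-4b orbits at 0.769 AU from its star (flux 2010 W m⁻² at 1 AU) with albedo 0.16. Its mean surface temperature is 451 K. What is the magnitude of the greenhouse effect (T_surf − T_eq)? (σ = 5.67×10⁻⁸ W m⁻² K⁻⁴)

S = 2010/0.769² = 3399 W m⁻².
T_eq = [S(1−A)/(4σ)]^(1/4) = [3399×0.84/(4×5.67×10⁻⁸)]^(1/4) = 335.0 K.
ΔT = T_surf − T_eq = 451 − 335.0.

ΔT ≈ 116.0 K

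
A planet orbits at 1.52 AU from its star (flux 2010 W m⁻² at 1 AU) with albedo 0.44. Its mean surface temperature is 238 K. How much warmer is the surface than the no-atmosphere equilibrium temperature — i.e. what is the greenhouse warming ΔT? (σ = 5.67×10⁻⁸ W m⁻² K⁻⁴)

ΔT ≈ 22.7 K

S = 2010/1.52² = 870.0 W m⁻².
T_eq = [S(1−A)/(4σ)]^(1/4) = [870.0×0.56/(4×5.67×10⁻⁸)]^(1/4) = 215.3 K.
ΔT = T_surf − T_eq = 238 − 215.3.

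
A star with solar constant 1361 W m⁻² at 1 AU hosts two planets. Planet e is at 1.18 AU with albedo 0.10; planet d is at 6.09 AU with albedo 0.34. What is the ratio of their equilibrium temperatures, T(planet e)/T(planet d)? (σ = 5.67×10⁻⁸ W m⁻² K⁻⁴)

T₁/T₂ ≈ 2.455

T_eq = [S₀(1−A)/(4σd²)]^(1/4), so T ∝ (1−A)^(1/4) / √d.
T₁ = [1361×0.90/(4×5.67×10⁻⁸×1.18²)]^(1/4) = 249.56 K.
T₂ = [1361×0.66/(4×5.67×10⁻⁸×6.09²)]^(1/4) = 101.66 K.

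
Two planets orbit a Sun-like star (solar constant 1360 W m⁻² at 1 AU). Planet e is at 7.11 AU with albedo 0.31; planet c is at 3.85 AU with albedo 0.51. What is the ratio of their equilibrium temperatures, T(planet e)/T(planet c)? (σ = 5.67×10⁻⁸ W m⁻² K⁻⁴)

T_eq = [S₀(1−A)/(4σd²)]^(1/4), so T ∝ (1−A)^(1/4) / √d.
T₁ = [1360×0.69/(4×5.67×10⁻⁸×7.11²)]^(1/4) = 95.12 K.
T₂ = [1360×0.49/(4×5.67×10⁻⁸×3.85²)]^(1/4) = 118.66 K.

T₁/T₂ ≈ 0.802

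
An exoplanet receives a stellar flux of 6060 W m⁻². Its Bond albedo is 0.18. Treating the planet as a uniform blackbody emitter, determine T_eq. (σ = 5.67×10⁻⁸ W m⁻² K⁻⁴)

T_eq ≈ 385 K

Energy balance: absorbed = emitted ⇒ πR²·S(1−A) = 4πR²·σT_eq⁴, so T_eq⁴ = S(1−A)/(4σ).
T_eq = [6060 × 0.82 / (4 × 5.67×10⁻⁸)]^(1/4) = (2.19×10¹⁰)^(1/4) = 385 K.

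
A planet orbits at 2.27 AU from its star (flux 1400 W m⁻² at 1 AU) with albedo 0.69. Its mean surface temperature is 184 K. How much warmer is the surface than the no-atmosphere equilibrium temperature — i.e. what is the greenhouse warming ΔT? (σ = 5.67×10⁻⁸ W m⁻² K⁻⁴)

S = 1400/2.27² = 271.7 W m⁻².
T_eq = [S(1−A)/(4σ)]^(1/4) = [271.7×0.31/(4×5.67×10⁻⁸)]^(1/4) = 138.8 K.
ΔT = T_surf − T_eq = 184 − 138.8.

ΔT ≈ 45.2 K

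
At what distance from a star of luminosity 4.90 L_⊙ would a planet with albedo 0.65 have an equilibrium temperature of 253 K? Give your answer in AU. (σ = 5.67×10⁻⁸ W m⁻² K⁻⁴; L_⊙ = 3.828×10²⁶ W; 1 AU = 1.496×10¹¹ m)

L = 4.90 × 3.828×10²⁶ = 1.88×10²⁷ W.
From T_eq⁴ = L(1−A)/(16πσd²): d = √[L(1−A)/(16πσT_eq⁴)].
d = √[1.88×10²⁷ × 0.35 / (16π × 5.67×10⁻⁸ × (253)⁴)] = 2.37×10¹¹ m = 1.58 AU.

d ≈ 1.58 AU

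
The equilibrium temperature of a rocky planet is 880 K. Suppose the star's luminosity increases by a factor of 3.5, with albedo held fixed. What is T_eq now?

T_eq ≈ 1200 K

T_eq ∝ L^(1/4) · d^(−1/2).
T′ = 880 × 3.5^(1/4) = 1200 K.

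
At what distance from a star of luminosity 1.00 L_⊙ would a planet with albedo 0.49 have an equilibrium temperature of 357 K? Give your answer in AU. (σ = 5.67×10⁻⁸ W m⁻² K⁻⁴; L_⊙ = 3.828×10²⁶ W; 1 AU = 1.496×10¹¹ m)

L = 1.00 × 3.828×10²⁶ = 3.83×10²⁶ W.
From T_eq⁴ = L(1−A)/(16πσd²): d = √[L(1−A)/(16πσT_eq⁴)].
d = √[3.83×10²⁶ × 0.51 / (16π × 5.67×10⁻⁸ × (357)⁴)] = 6.49×10¹⁰ m = 0.434 AU.

d ≈ 0.434 AU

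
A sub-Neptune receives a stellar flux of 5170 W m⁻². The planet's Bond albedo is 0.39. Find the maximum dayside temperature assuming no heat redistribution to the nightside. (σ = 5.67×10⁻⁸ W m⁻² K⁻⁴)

T_ss ≈ 486 K

With no redistribution each surface element balances locally: S(1−A) = σT⁴.
T = [5170 × 0.61 / 5.67×10⁻⁸]^(1/4) = (5.56×10¹⁰)^(1/4) = 486 K.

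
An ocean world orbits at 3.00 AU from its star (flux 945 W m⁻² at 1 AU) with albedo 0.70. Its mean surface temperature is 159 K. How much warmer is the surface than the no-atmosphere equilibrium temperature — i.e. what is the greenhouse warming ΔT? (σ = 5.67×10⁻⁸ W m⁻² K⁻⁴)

S = 945/3.00² = 105.0 W m⁻².
T_eq = [S(1−A)/(4σ)]^(1/4) = [105.0×0.30/(4×5.67×10⁻⁸)]^(1/4) = 108.6 K.
ΔT = T_surf − T_eq = 159 − 108.6.

ΔT ≈ 50.4 K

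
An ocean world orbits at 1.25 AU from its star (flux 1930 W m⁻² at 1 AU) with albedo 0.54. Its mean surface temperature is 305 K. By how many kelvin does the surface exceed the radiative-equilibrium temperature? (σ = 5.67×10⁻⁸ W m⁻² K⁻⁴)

S = 1930/1.25² = 1235 W m⁻².
T_eq = [S(1−A)/(4σ)]^(1/4) = [1235×0.46/(4×5.67×10⁻⁸)]^(1/4) = 223.7 K.
ΔT = T_surf − T_eq = 305 − 223.7.

ΔT ≈ 81.3 K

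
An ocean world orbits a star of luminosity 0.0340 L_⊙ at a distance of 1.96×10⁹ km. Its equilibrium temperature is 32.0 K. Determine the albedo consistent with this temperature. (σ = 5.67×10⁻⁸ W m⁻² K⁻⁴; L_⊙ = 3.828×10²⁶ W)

A ≈ 0.12

d = 1.96×10⁹ km = 1.96×10¹² m.
L = 0.0340 × 3.828×10²⁶ = 1.30×10²⁵ W.
Flux: S = L/(4πd²) = 1.30×10²⁵/(4π×(1.96×10¹²)²) = 0.270 W m⁻².
From T_eq⁴ = S(1−A)/(4σ): 1−A = 4σT_eq⁴/S.
1−A = 4 × 5.67×10⁻⁸ × (32.0)⁴ / 0.270 = 0.882.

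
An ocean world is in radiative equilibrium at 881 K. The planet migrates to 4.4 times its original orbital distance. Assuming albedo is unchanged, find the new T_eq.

T_eq ∝ L^(1/4) · d^(−1/2).
T′ = 881 / 4.4^(1/2) = 420 K.

T_eq ≈ 420 K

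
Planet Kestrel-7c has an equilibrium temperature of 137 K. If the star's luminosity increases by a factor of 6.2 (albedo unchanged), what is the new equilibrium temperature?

T_eq ≈ 216 K

T_eq ∝ L^(1/4) · d^(−1/2).
T′ = 137 × 6.2^(1/4) = 216 K.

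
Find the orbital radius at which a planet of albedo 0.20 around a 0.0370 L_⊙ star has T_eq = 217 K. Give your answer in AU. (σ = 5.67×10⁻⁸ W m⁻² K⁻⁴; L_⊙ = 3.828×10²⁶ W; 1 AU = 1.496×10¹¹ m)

d ≈ 0.283 AU

L = 0.0370 × 3.828×10²⁶ = 1.42×10²⁵ W.
From T_eq⁴ = L(1−A)/(16πσd²): d = √[L(1−A)/(16πσT_eq⁴)].
d = √[1.42×10²⁵ × 0.80 / (16π × 5.67×10⁻⁸ × (217)⁴)] = 4.23×10¹⁰ m = 0.283 AU.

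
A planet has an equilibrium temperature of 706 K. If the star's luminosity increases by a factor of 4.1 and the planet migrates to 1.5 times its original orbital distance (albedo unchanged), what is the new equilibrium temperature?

T_eq ∝ L^(1/4) · d^(−1/2).
T′ = 706 × 4.1^(1/4) / 1.5^(1/2) = 820 K.

T_eq ≈ 820 K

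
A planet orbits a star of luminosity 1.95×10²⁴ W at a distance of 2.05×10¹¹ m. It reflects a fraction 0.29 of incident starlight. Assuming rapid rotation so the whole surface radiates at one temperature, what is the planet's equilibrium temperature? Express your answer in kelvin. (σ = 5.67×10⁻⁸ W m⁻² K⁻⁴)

Flux: S = L/(4πd²) = 1.95×10²⁴/(4π×(2.05×10¹¹)²) = 3.69 W m⁻².
Energy balance: absorbed = emitted ⇒ πR²·S(1−A) = 4πR²·σT_eq⁴, so T_eq⁴ = S(1−A)/(4σ).
T_eq = [3.69 × 0.71 / (4 × 5.67×10⁻⁸)]^(1/4) = (1.16×10⁷)^(1/4) = 58.3 K.

T_eq ≈ 58.3 K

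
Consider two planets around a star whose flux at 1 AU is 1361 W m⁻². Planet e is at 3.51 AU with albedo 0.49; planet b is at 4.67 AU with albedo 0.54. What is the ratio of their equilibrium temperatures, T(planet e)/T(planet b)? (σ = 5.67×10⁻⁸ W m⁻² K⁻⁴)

T_eq = [S₀(1−A)/(4σd²)]^(1/4), so T ∝ (1−A)^(1/4) / √d.
T₁ = [1361×0.51/(4×5.67×10⁻⁸×3.51²)]^(1/4) = 125.54 K.
T₂ = [1361×0.46/(4×5.67×10⁻⁸×4.67²)]^(1/4) = 106.07 K.

T₁/T₂ ≈ 1.184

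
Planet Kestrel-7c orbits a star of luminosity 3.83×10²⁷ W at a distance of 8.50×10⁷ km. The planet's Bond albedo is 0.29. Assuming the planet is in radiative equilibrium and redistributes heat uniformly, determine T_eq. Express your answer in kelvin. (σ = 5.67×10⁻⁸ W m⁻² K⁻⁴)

T_eq ≈ 603 K

d = 8.50×10⁷ km = 8.50×10¹⁰ m.
Flux: S = L/(4πd²) = 3.83×10²⁷/(4π×(8.50×10¹⁰)²) = 4.22×10⁴ W m⁻².
Energy balance: absorbed = emitted ⇒ πR²·S(1−A) = 4πR²·σT_eq⁴, so T_eq⁴ = S(1−A)/(4σ).
T_eq = [4.22×10⁴ × 0.71 / (4 × 5.67×10⁻⁸)]^(1/4) = (1.32×10¹¹)^(1/4) = 603 K.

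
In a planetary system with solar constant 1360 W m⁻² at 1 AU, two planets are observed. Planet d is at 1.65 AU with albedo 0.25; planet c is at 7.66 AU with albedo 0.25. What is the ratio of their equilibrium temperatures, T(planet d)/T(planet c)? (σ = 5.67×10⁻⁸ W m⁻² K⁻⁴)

T₁/T₂ ≈ 2.155

T_eq = [S₀(1−A)/(4σd²)]^(1/4), so T ∝ (1−A)^(1/4) / √d.
T₁ = [1360×0.75/(4×5.67×10⁻⁸×1.65²)]^(1/4) = 201.60 K.
T₂ = [1360×0.75/(4×5.67×10⁻⁸×7.66²)]^(1/4) = 93.57 K.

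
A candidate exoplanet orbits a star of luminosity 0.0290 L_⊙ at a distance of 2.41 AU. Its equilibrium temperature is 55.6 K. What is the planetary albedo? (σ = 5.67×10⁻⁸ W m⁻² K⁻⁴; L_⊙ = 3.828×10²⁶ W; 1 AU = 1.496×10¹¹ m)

A ≈ 0.68

d = 2.41 AU = 3.61×10¹¹ m.
L = 0.0290 × 3.828×10²⁶ = 1.11×10²⁵ W.
Flux: S = L/(4πd²) = 1.11×10²⁵/(4π×(3.61×10¹¹)²) = 6.80 W m⁻².
From T_eq⁴ = S(1−A)/(4σ): 1−A = 4σT_eq⁴/S.
1−A = 4 × 5.67×10⁻⁸ × (55.6)⁴ / 6.80 = 0.319.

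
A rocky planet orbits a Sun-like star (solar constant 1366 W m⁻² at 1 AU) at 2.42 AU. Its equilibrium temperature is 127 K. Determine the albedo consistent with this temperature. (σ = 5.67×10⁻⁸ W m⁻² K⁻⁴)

A ≈ 0.75

Flux at 2.42 AU: S = 1366/2.42² = 233 W m⁻².
From T_eq⁴ = S(1−A)/(4σ): 1−A = 4σT_eq⁴/S.
1−A = 4 × 5.67×10⁻⁸ × (127)⁴ / 233 = 0.253.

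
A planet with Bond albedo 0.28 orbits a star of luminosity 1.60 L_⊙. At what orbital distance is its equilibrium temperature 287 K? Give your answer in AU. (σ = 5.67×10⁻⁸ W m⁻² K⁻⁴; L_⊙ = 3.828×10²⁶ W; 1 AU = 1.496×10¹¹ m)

d ≈ 1.01 AU

L = 1.60 × 3.828×10²⁶ = 6.12×10²⁶ W.
From T_eq⁴ = L(1−A)/(16πσd²): d = √[L(1−A)/(16πσT_eq⁴)].
d = √[6.12×10²⁶ × 0.72 / (16π × 5.67×10⁻⁸ × (287)⁴)] = 1.51×10¹¹ m = 1.01 AU.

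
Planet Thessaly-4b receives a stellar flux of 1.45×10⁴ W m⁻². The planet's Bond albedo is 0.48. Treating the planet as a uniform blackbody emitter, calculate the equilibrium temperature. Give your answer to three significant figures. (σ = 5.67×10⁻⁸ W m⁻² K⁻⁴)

Energy balance: absorbed = emitted ⇒ πR²·S(1−A) = 4πR²·σT_eq⁴, so T_eq⁴ = S(1−A)/(4σ).
T_eq = [1.45×10⁴ × 0.52 / (4 × 5.67×10⁻⁸)]^(1/4) = (3.32×10¹⁰)^(1/4) = 427 K.

T_eq ≈ 427 K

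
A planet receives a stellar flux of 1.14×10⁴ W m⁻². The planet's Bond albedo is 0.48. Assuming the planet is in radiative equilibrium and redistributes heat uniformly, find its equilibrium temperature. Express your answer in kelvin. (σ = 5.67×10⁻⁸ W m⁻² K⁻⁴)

Energy balance: absorbed = emitted ⇒ πR²·S(1−A) = 4πR²·σT_eq⁴, so T_eq⁴ = S(1−A)/(4σ).
T_eq = [1.14×10⁴ × 0.52 / (4 × 5.67×10⁻⁸)]^(1/4) = (2.61×10¹⁰)^(1/4) = 402 K.

T_eq ≈ 402 K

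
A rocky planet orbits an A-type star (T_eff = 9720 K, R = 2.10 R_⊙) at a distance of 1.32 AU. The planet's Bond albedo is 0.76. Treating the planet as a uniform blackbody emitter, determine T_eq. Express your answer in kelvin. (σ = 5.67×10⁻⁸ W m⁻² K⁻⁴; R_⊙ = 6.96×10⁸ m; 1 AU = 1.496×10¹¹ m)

T_eq ≈ 414 K

R_⋆ = 2.10 × 6.96×10⁸ = 1.46×10⁹ m.
d = 1.32 AU = 1.97×10¹¹ m.
L = 4πR_⋆²σT_⋆⁴ = 4π(1.46×10⁹)² × 5.67×10⁻⁸ × (9720)⁴ = 1.36×10²⁸ W.
S = L/(4πd²) = 2.77×10⁴ W m⁻².
Energy balance: absorbed = emitted ⇒ πR²·S(1−A) = 4πR²·σT_eq⁴, so T_eq⁴ = S(1−A)/(4σ).
T_eq = [2.77×10⁴ × 0.24 / (4 × 5.67×10⁻⁸)]^(1/4) = (2.93×10¹⁰)^(1/4) = 414 K.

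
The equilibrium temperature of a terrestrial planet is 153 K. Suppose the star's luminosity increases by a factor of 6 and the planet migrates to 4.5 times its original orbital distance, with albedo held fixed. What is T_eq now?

T_eq ≈ 113 K

T_eq ∝ L^(1/4) · d^(−1/2).
T′ = 153 × 6^(1/4) / 4.5^(1/2) = 113 K.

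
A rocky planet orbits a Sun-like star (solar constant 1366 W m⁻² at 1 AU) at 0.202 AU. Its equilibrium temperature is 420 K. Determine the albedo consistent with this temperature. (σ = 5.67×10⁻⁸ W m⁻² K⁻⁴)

Flux at 0.202 AU: S = 1366/0.202² = 3.35×10⁴ W m⁻².
From T_eq⁴ = S(1−A)/(4σ): 1−A = 4σT_eq⁴/S.
1−A = 4 × 5.67×10⁻⁸ × (420)⁴ / 3.35×10⁴ = 0.211.

A ≈ 0.79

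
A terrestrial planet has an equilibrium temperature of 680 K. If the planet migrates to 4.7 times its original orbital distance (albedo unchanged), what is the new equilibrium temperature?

T_eq ∝ L^(1/4) · d^(−1/2).
T′ = 680 / 4.7^(1/2) = 314 K.

T_eq ≈ 314 K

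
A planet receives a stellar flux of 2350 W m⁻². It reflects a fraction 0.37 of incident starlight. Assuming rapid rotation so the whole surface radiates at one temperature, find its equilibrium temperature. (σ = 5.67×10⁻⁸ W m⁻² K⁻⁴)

T_eq ≈ 284 K

Energy balance: absorbed = emitted ⇒ πR²·S(1−A) = 4πR²·σT_eq⁴, so T_eq⁴ = S(1−A)/(4σ).
T_eq = [2350 × 0.63 / (4 × 5.67×10⁻⁸)]^(1/4) = (6.53×10⁹)^(1/4) = 284 K.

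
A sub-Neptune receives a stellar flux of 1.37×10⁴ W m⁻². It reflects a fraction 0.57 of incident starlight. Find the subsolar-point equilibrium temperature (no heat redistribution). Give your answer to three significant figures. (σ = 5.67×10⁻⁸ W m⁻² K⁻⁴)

At the subsolar point the surface absorbs S(1−A) and emits σT⁴ per unit area — no factor of 4, since only the local patch is in balance.
T = [1.37×10⁴ × 0.43 / 5.67×10⁻⁸]^(1/4) = (1.04×10¹¹)^(1/4) = 568 K.

T_ss ≈ 568 K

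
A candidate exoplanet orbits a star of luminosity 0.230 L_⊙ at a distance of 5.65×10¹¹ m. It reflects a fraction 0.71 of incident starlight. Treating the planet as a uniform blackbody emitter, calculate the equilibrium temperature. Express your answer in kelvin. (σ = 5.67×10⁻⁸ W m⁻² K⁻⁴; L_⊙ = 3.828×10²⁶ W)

T_eq ≈ 72.8 K

L = 0.230 × 3.828×10²⁶ = 8.80×10²⁵ W.
Flux: S = L/(4πd²) = 8.80×10²⁵/(4π×(5.65×10¹¹)²) = 21.9 W m⁻².
Energy balance: absorbed = emitted ⇒ πR²·S(1−A) = 4πR²·σT_eq⁴, so T_eq⁴ = S(1−A)/(4σ).
T_eq = [21.9 × 0.29 / (4 × 5.67×10⁻⁸)]^(1/4) = (2.81×10⁷)^(1/4) = 72.8 K.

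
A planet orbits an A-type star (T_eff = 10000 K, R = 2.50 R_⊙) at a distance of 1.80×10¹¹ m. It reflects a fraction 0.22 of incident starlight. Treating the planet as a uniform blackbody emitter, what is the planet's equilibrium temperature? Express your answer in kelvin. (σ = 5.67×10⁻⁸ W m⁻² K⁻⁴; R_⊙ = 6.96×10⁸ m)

R_⋆ = 2.50 × 6.96×10⁸ = 1.74×10⁹ m.
L = 4πR_⋆²σT_⋆⁴ = 4π(1.74×10⁹)² × 5.67×10⁻⁸ × (10000)⁴ = 2.16×10²⁸ W.
S = L/(4πd²) = 5.30×10⁴ W m⁻².
Energy balance: absorbed = emitted ⇒ πR²·S(1−A) = 4πR²·σT_eq⁴, so T_eq⁴ = S(1−A)/(4σ).
T_eq = [5.30×10⁴ × 0.78 / (4 × 5.67×10⁻⁸)]^(1/4) = (1.82×10¹¹)^(1/4) = 653 K.

T_eq ≈ 653 K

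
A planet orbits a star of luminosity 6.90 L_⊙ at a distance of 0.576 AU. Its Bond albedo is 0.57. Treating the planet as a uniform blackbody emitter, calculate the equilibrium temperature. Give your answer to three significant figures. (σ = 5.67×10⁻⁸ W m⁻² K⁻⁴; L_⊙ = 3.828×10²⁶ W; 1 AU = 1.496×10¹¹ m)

T_eq ≈ 481 K

d = 0.576 AU = 8.62×10¹⁰ m.
L = 6.90 × 3.828×10²⁶ = 2.64×10²⁷ W.
Flux: S = L/(4πd²) = 2.64×10²⁷/(4π×(8.62×10¹⁰)²) = 2.83×10⁴ W m⁻².
Energy balance: absorbed = emitted ⇒ πR²·S(1−A) = 4πR²·σT_eq⁴, so T_eq⁴ = S(1−A)/(4σ).
T_eq = [2.83×10⁴ × 0.43 / (4 × 5.67×10⁻⁸)]^(1/4) = (5.37×10¹⁰)^(1/4) = 481 K.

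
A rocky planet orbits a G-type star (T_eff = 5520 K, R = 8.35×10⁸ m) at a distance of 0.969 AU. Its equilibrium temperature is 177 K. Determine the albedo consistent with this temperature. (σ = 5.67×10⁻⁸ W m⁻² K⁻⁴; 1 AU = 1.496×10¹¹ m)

A ≈ 0.87

d = 0.969 AU = 1.45×10¹¹ m.
L = 4πR_⋆²σT_⋆⁴ = 4π(8.35×10⁸)² × 5.67×10⁻⁸ × (5520)⁴ = 4.61×10²⁶ W.
S = L/(4πd²) = 1750 W m⁻².
From T_eq⁴ = S(1−A)/(4σ): 1−A = 4σT_eq⁴/S.
1−A = 4 × 5.67×10⁻⁸ × (177)⁴ / 1750 = 0.127.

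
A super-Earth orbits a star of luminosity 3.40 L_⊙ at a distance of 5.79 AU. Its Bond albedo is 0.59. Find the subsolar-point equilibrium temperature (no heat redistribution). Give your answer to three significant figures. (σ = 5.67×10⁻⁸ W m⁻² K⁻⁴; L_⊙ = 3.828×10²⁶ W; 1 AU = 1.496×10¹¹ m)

T_ss ≈ 178 K

d = 5.79 AU = 8.66×10¹¹ m.
L = 3.40 × 3.828×10²⁶ = 1.30×10²⁷ W.
Flux: S = L/(4πd²) = 1.30×10²⁷/(4π×(8.66×10¹¹)²) = 138 W m⁻².
At the subsolar point the surface absorbs S(1−A) and emits σT⁴ per unit area — no factor of 4, since only the local patch is in balance.
T = [138 × 0.41 / 5.67×10⁻⁸]^(1/4) = (9.98×10⁸)^(1/4) = 178 K.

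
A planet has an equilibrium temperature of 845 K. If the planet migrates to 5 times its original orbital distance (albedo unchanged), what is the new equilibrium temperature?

T_eq ≈ 378 K

T_eq ∝ L^(1/4) · d^(−1/2).
T′ = 845 / 5^(1/2) = 378 K.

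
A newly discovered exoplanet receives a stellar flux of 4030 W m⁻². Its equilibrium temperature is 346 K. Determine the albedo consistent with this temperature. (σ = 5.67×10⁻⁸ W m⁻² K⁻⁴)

A ≈ 0.19

From T_eq⁴ = S(1−A)/(4σ): 1−A = 4σT_eq⁴/S.
1−A = 4 × 5.67×10⁻⁸ × (346)⁴ / 4030 = 0.807.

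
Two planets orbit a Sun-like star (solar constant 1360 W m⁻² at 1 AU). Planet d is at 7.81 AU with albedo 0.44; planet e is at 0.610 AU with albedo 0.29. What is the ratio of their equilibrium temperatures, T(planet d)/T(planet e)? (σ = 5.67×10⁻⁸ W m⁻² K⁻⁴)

T_eq = [S₀(1−A)/(4σd²)]^(1/4), so T ∝ (1−A)^(1/4) / √d.
T₁ = [1360×0.56/(4×5.67×10⁻⁸×7.81²)]^(1/4) = 86.14 K.
T₂ = [1360×0.71/(4×5.67×10⁻⁸×0.610²)]^(1/4) = 327.06 K.

T₁/T₂ ≈ 0.263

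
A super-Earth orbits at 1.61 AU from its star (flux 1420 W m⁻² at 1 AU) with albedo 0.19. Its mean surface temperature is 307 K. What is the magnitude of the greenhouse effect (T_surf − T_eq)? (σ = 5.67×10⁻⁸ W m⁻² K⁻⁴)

ΔT ≈ 96.7 K

S = 1420/1.61² = 547.8 W m⁻².
T_eq = [S(1−A)/(4σ)]^(1/4) = [547.8×0.81/(4×5.67×10⁻⁸)]^(1/4) = 210.3 K.
ΔT = T_surf − T_eq = 307 − 210.3.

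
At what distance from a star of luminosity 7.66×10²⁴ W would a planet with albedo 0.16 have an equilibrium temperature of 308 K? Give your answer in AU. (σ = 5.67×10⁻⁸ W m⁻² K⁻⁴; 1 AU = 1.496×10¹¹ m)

d ≈ 0.106 AU

From T_eq⁴ = L(1−A)/(16πσd²): d = √[L(1−A)/(16πσT_eq⁴)].
d = √[7.66×10²⁴ × 0.84 / (16π × 5.67×10⁻⁸ × (308)⁴)] = 1.58×10¹⁰ m = 0.106 AU.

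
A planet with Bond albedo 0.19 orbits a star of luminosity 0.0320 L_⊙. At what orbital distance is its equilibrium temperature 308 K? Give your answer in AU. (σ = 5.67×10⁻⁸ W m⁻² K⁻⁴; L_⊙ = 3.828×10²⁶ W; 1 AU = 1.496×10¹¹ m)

L = 0.0320 × 3.828×10²⁶ = 1.22×10²⁵ W.
From T_eq⁴ = L(1−A)/(16πσd²): d = √[L(1−A)/(16πσT_eq⁴)].
d = √[1.22×10²⁵ × 0.81 / (16π × 5.67×10⁻⁸ × (308)⁴)] = 1.97×10¹⁰ m = 0.131 AU.

d ≈ 0.131 AU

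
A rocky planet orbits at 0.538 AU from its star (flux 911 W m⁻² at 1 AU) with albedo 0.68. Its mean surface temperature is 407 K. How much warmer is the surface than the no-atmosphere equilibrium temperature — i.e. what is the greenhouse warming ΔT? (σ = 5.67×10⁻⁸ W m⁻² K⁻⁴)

S = 911/0.538² = 3147 W m⁻².
T_eq = [S(1−A)/(4σ)]^(1/4) = [3147×0.32/(4×5.67×10⁻⁸)]^(1/4) = 258.1 K.
ΔT = T_surf − T_eq = 407 − 258.1.

ΔT ≈ 148.9 K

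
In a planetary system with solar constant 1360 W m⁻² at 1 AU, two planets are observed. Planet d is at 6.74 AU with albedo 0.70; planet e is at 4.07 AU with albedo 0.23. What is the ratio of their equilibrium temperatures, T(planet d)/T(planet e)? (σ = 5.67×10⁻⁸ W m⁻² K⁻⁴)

T₁/T₂ ≈ 0.614

T_eq = [S₀(1−A)/(4σd²)]^(1/4), so T ∝ (1−A)^(1/4) / √d.
T₁ = [1360×0.30/(4×5.67×10⁻⁸×6.74²)]^(1/4) = 79.33 K.
T₂ = [1360×0.77/(4×5.67×10⁻⁸×4.07²)]^(1/4) = 129.21 K.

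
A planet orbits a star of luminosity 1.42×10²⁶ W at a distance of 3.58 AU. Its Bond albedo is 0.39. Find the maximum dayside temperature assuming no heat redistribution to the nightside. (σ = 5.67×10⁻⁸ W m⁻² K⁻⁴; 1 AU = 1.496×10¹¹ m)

d = 3.58 AU = 5.36×10¹¹ m.
Flux: S = L/(4πd²) = 1.42×10²⁶/(4π×(5.36×10¹¹)²) = 39.4 W m⁻².
With no redistribution each surface element balances locally: S(1−A) = σT⁴.
T = [39.4 × 0.61 / 5.67×10⁻⁸]^(1/4) = (4.24×10⁸)^(1/4) = 143 K.

T_ss ≈ 143 K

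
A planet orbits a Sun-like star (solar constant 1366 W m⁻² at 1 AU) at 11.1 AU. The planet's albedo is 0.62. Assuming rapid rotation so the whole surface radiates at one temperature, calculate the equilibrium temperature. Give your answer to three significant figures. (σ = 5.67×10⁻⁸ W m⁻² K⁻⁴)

Flux at 11.1 AU: S = 1366/11.1² = 11.1 W m⁻².
Energy balance: absorbed = emitted ⇒ πR²·S(1−A) = 4πR²·σT_eq⁴, so T_eq⁴ = S(1−A)/(4σ).
T_eq = [11.1 × 0.38 / (4 × 5.67×10⁻⁸)]^(1/4) = (1.86×10⁷)^(1/4) = 65.7 K.

T_eq ≈ 65.7 K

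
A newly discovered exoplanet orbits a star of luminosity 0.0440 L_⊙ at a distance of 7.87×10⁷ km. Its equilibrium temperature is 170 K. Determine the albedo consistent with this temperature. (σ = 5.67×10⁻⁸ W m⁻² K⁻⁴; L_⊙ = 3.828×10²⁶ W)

A ≈ 0.12

d = 7.87×10⁷ km = 7.87×10¹⁰ m.
L = 0.0440 × 3.828×10²⁶ = 1.68×10²⁵ W.
Flux: S = L/(4πd²) = 1.68×10²⁵/(4π×(7.87×10¹⁰)²) = 216 W m⁻².
From T_eq⁴ = S(1−A)/(4σ): 1−A = 4σT_eq⁴/S.
1−A = 4 × 5.67×10⁻⁸ × (170)⁴ / 216 = 0.875.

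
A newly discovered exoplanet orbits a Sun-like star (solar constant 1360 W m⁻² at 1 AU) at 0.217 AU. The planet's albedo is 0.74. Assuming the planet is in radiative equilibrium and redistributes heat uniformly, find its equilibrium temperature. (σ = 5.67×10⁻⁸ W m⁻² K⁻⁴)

Flux at 0.217 AU: S = 1360/0.217² = 2.89×10⁴ W m⁻².
Energy balance: absorbed = emitted ⇒ πR²·S(1−A) = 4πR²·σT_eq⁴, so T_eq⁴ = S(1−A)/(4σ).
T_eq = [2.89×10⁴ × 0.26 / (4 × 5.67×10⁻⁸)]^(1/4) = (3.31×10¹⁰)^(1/4) = 427 K.

T_eq ≈ 427 K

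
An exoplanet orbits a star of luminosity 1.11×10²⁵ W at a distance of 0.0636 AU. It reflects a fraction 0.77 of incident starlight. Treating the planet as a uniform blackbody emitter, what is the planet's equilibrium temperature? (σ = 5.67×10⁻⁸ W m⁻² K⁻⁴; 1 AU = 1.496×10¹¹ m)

T_eq ≈ 315 K

d = 0.0636 AU = 9.51×10⁹ m.
Flux: S = L/(4πd²) = 1.11×10²⁵/(4π×(9.51×10⁹)²) = 9760 W m⁻².
Energy balance: absorbed = emitted ⇒ πR²·S(1−A) = 4πR²·σT_eq⁴, so T_eq⁴ = S(1−A)/(4σ).
T_eq = [9760 × 0.23 / (4 × 5.67×10⁻⁸)]^(1/4) = (9.90×10⁹)^(1/4) = 315 K.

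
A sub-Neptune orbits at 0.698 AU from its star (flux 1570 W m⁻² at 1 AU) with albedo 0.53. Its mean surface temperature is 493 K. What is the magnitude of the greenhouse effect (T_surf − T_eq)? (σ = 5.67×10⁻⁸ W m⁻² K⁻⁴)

ΔT ≈ 207.1 K

S = 1570/0.698² = 3222 W m⁻².
T_eq = [S(1−A)/(4σ)]^(1/4) = [3222×0.47/(4×5.67×10⁻⁸)]^(1/4) = 285.9 K.
ΔT = T_surf − T_eq = 493 − 285.9.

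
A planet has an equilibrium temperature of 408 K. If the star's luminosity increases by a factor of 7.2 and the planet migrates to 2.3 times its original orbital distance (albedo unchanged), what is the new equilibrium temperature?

T_eq ∝ L^(1/4) · d^(−1/2).
T′ = 408 × 7.2^(1/4) / 2.3^(1/2) = 441 K.

T_eq ≈ 441 K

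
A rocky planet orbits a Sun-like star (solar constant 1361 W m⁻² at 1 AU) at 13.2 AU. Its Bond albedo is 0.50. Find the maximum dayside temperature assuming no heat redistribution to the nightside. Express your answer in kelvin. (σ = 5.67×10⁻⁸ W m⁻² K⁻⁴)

Flux at 13.2 AU: S = 1361/13.2² = 7.81 W m⁻².
With no redistribution each surface element balances locally: S(1−A) = σT⁴.
T = [7.81 × 0.50 / 5.67×10⁻⁸]^(1/4) = (6.89×10⁷)^(1/4) = 91.1 K.

T_ss ≈ 91.1 K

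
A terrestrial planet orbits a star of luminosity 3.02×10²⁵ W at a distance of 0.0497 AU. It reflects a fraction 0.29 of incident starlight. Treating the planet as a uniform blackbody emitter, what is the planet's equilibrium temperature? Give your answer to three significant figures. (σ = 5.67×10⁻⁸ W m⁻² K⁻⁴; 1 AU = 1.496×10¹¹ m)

T_eq ≈ 607 K

d = 0.0497 AU = 7.44×10⁹ m.
Flux: S = L/(4πd²) = 3.02×10²⁵/(4π×(7.44×10⁹)²) = 4.35×10⁴ W m⁻².
Energy balance: absorbed = emitted ⇒ πR²·S(1−A) = 4πR²·σT_eq⁴, so T_eq⁴ = S(1−A)/(4σ).
T_eq = [4.35×10⁴ × 0.71 / (4 × 5.67×10⁻⁸)]^(1/4) = (1.36×10¹¹)^(1/4) = 607 K.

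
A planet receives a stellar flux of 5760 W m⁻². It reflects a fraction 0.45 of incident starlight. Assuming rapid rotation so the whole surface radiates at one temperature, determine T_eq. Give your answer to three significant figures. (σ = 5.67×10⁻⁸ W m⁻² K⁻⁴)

T_eq ≈ 344 K

Energy balance: absorbed = emitted ⇒ πR²·S(1−A) = 4πR²·σT_eq⁴, so T_eq⁴ = S(1−A)/(4σ).
T_eq = [5760 × 0.55 / (4 × 5.67×10⁻⁸)]^(1/4) = (1.40×10¹⁰)^(1/4) = 344 K.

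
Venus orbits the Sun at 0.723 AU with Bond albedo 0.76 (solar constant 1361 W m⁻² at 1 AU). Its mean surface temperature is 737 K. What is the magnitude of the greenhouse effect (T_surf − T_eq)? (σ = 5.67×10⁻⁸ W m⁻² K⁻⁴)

S = 1361/0.723² = 2604 W m⁻².
T_eq = [S(1−A)/(4σ)]^(1/4) = [2604×0.24/(4×5.67×10⁻⁸)]^(1/4) = 229.1 K.
ΔT = T_surf − T_eq = 737 − 229.1.

ΔT ≈ 507.9 K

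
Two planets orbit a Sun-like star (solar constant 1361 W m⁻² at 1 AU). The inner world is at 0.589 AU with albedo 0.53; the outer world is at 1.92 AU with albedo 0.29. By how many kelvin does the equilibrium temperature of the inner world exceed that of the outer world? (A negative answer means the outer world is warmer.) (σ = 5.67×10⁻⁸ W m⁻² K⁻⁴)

T_eq = [S₀(1−A)/(4σd²)]^(1/4), so T ∝ (1−A)^(1/4) / √d.
T₁ = [1361×0.47/(4×5.67×10⁻⁸×0.589²)]^(1/4) = 300.28 K.
T₂ = [1361×0.71/(4×5.67×10⁻⁸×1.92²)]^(1/4) = 184.38 K.

ΔT ≈ 115.9 K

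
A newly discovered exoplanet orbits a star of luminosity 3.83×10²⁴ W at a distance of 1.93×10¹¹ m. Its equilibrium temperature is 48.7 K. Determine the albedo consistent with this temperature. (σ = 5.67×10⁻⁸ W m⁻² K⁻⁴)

A ≈ 0.84

Flux: S = L/(4πd²) = 3.83×10²⁴/(4π×(1.93×10¹¹)²) = 8.18 W m⁻².
From T_eq⁴ = S(1−A)/(4σ): 1−A = 4σT_eq⁴/S.
1−A = 4 × 5.67×10⁻⁸ × (48.7)⁴ / 8.18 = 0.156.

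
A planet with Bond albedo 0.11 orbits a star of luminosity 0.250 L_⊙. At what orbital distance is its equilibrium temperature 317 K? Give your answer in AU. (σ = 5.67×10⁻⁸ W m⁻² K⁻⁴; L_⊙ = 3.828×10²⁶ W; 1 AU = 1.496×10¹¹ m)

L = 0.250 × 3.828×10²⁶ = 9.57×10²⁵ W.
From T_eq⁴ = L(1−A)/(16πσd²): d = √[L(1−A)/(16πσT_eq⁴)].
d = √[9.57×10²⁵ × 0.89 / (16π × 5.67×10⁻⁸ × (317)⁴)] = 5.44×10¹⁰ m = 0.364 AU.

d ≈ 0.364 AU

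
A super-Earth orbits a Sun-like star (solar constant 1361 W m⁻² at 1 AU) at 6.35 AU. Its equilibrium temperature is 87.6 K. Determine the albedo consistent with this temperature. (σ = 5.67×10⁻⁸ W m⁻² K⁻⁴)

A ≈ 0.60

Flux at 6.35 AU: S = 1361/6.35² = 33.8 W m⁻².
From T_eq⁴ = S(1−A)/(4σ): 1−A = 4σT_eq⁴/S.
1−A = 4 × 5.67×10⁻⁸ × (87.6)⁴ / 33.8 = 0.396.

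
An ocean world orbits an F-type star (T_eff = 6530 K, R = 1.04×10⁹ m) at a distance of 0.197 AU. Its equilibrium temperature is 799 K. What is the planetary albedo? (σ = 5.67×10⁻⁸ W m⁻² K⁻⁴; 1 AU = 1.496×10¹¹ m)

d = 0.197 AU = 2.95×10¹⁰ m.
L = 4πR_⋆²σT_⋆⁴ = 4π(1.04×10⁹)² × 5.67×10⁻⁸ × (6530)⁴ = 1.40×10²⁷ W.
S = L/(4πd²) = 1.28×10⁵ W m⁻².
From T_eq⁴ = S(1−A)/(4σ): 1−A = 4σT_eq⁴/S.
1−A = 4 × 5.67×10⁻⁸ × (799)⁴ / 1.28×10⁵ = 0.720.

A ≈ 0.28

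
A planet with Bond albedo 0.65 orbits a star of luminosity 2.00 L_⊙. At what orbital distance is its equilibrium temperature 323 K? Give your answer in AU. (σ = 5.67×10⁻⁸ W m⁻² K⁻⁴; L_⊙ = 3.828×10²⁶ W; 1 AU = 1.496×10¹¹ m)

d ≈ 0.621 AU

L = 2.00 × 3.828×10²⁶ = 7.66×10²⁶ W.
From T_eq⁴ = L(1−A)/(16πσd²): d = √[L(1−A)/(16πσT_eq⁴)].
d = √[7.66×10²⁶ × 0.35 / (16π × 5.67×10⁻⁸ × (323)⁴)] = 9.29×10¹⁰ m = 0.621 AU.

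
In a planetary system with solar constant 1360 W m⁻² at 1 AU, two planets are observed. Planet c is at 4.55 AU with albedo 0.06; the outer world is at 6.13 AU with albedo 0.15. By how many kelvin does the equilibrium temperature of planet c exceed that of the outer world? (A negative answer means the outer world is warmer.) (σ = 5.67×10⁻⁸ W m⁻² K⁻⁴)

T_eq = [S₀(1−A)/(4σd²)]^(1/4), so T ∝ (1−A)^(1/4) / √d.
T₁ = [1360×0.94/(4×5.67×10⁻⁸×4.55²)]^(1/4) = 128.45 K.
T₂ = [1360×0.85/(4×5.67×10⁻⁸×6.13²)]^(1/4) = 107.92 K.

ΔT ≈ 20.5 K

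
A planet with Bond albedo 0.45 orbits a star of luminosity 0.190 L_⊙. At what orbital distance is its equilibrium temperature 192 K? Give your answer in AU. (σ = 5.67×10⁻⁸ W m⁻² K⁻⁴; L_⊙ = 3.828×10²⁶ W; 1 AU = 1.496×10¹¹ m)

L = 0.190 × 3.828×10²⁶ = 7.27×10²⁵ W.
From T_eq⁴ = L(1−A)/(16πσd²): d = √[L(1−A)/(16πσT_eq⁴)].
d = √[7.27×10²⁵ × 0.55 / (16π × 5.67×10⁻⁸ × (192)⁴)] = 1.02×10¹¹ m = 0.679 AU.

d ≈ 0.679 AU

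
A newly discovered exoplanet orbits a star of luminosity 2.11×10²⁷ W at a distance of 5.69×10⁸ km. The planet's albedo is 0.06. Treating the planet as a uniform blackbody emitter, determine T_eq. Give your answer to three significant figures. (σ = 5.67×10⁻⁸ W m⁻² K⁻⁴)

T_eq ≈ 215 K

d = 5.69×10⁸ km = 5.69×10¹¹ m.
Flux: S = L/(4πd²) = 2.11×10²⁷/(4π×(5.69×10¹¹)²) = 519 W m⁻².
Energy balance: absorbed = emitted ⇒ πR²·S(1−A) = 4πR²·σT_eq⁴, so T_eq⁴ = S(1−A)/(4σ).
T_eq = [519 × 0.94 / (4 × 5.67×10⁻⁸)]^(1/4) = (2.15×10⁹)^(1/4) = 215 K.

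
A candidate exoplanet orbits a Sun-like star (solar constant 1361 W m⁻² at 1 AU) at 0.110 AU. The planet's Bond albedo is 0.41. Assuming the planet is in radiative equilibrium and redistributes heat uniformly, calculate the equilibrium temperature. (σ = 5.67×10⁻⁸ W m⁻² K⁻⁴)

T_eq ≈ 735 K

Flux at 0.110 AU: S = 1361/0.110² = 1.12×10⁵ W m⁻².
Energy balance: absorbed = emitted ⇒ πR²·S(1−A) = 4πR²·σT_eq⁴, so T_eq⁴ = S(1−A)/(4σ).
T_eq = [1.12×10⁵ × 0.59 / (4 × 5.67×10⁻⁸)]^(1/4) = (2.93×10¹¹)^(1/4) = 735 K.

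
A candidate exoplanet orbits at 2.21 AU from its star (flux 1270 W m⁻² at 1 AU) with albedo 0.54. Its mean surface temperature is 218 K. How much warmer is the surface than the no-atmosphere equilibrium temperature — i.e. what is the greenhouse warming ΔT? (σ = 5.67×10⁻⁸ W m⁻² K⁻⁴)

ΔT ≈ 66.5 K

S = 1270/2.21² = 260.0 W m⁻².
T_eq = [S(1−A)/(4σ)]^(1/4) = [260.0×0.46/(4×5.67×10⁻⁸)]^(1/4) = 151.5 K.
ΔT = T_surf − T_eq = 218 − 151.5.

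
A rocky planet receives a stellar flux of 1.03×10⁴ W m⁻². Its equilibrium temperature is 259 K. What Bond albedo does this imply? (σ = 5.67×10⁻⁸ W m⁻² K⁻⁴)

A ≈ 0.90

From T_eq⁴ = S(1−A)/(4σ): 1−A = 4σT_eq⁴/S.
1−A = 4 × 5.67×10⁻⁸ × (259)⁴ / 1.03×10⁴ = 0.099.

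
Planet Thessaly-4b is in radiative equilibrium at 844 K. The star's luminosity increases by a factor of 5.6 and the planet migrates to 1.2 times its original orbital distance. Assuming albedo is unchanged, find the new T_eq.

T_eq ≈ 1190 K

T_eq ∝ L^(1/4) · d^(−1/2).
T′ = 844 × 5.6^(1/4) / 1.2^(1/2) = 1190 K.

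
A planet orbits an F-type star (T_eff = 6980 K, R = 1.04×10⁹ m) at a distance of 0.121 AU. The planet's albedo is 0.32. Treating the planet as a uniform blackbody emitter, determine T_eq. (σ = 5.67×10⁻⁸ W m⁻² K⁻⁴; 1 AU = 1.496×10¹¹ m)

d = 0.121 AU = 1.81×10¹⁰ m.
L = 4πR_⋆²σT_⋆⁴ = 4π(1.04×10⁹)² × 5.67×10⁻⁸ × (6980)⁴ = 1.83×10²⁷ W.
S = L/(4πd²) = 4.44×10⁵ W m⁻².
Energy balance: absorbed = emitted ⇒ πR²·S(1−A) = 4πR²·σT_eq⁴, so T_eq⁴ = S(1−A)/(4σ).
T_eq = [4.44×10⁵ × 0.68 / (4 × 5.67×10⁻⁸)]^(1/4) = (1.33×10¹²)^(1/4) = 1070 K.

T_eq ≈ 1070 K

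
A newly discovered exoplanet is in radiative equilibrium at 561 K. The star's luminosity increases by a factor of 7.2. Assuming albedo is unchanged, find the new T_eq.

T_eq ≈ 919 K

T_eq ∝ L^(1/4) · d^(−1/2).
T′ = 561 × 7.2^(1/4) = 919 K.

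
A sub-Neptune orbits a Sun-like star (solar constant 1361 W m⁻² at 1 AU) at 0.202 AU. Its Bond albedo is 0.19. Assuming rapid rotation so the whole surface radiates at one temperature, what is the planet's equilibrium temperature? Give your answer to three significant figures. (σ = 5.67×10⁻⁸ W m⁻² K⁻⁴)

Flux at 0.202 AU: S = 1361/0.202² = 3.34×10⁴ W m⁻².
Energy balance: absorbed = emitted ⇒ πR²·S(1−A) = 4πR²·σT_eq⁴, so T_eq⁴ = S(1−A)/(4σ).
T_eq = [3.34×10⁴ × 0.81 / (4 × 5.67×10⁻⁸)]^(1/4) = (1.19×10¹¹)^(1/4) = 587 K.

T_eq ≈ 587 K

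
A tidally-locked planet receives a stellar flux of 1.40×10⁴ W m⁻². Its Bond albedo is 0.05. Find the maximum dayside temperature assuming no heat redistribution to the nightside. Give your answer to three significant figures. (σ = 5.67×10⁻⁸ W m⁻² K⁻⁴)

With no redistribution each surface element balances locally: S(1−A) = σT⁴.
T = [1.40×10⁴ × 0.95 / 5.67×10⁻⁸]^(1/4) = (2.35×10¹¹)^(1/4) = 696 K.

T_ss ≈ 696 K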